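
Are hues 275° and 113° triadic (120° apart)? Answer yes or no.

Angular distance: |275 − 113| = 162 = 162°.
Triadic (120° apart) requires 120°.

no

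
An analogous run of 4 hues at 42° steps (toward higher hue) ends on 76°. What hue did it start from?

3 steps of 42° (toward higher hue) give a net shift of +126°.
Start = end − shift: 76 − 126 = -50 → -50 + 360 = 310°

310°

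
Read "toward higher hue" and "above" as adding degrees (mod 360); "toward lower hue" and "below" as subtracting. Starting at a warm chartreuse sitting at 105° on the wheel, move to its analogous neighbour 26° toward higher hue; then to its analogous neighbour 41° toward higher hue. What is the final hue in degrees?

172°

+26° (analog 26° ↑): 105 + 26 = 131°
+41° (analog 41° ↑): 131 + 41 = 172°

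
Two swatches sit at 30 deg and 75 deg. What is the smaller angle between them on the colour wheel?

45°

|30 − 75| = 45.
45 ≤ 180, so the shorter arc is 45°.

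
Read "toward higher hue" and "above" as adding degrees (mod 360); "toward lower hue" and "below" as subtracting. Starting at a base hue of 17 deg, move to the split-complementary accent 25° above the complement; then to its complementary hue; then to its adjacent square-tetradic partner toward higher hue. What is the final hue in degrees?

+205° (split-comp 25° ↑): 17 + 205 = 222°
+180° (complement): 222 + 180 = 402 → 402 − 360 = 42°
+90° (square ↑): 42 + 90 = 132°

132°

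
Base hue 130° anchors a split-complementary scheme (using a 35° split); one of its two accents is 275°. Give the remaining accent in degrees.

345°

Split-complementary hues sit 35° either side of the complement.
Complement of the base 130°: 130 + 180 = 310°
The given accent 275° is 35° one side of 310°; the other accent sits 35° the other side: 310 + 35 = 345°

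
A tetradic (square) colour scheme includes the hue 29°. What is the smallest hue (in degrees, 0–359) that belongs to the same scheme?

A square tetradic scheme places four hues every 90°.
The full set through 29° is {29°, 119°, 209°, 299°}.

29°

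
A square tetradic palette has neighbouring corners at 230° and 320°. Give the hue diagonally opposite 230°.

50°

A square tetradic scheme places four hues 90° apart; opposite corners are 180° apart.
230 + 180 = 410 → 410 − 360 = 50°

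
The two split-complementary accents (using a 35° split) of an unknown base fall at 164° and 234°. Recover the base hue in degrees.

The accents sit 35° either side of the complement, so the complement is their short-arc midpoint on the wheel.
Short-arc midpoint of 164° and 234°: 199°.
Base is 180° from the complement: 199 − 180 = 19°

19°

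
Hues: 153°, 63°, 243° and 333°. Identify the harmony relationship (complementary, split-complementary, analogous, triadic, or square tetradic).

Sort the hues: 63°, 153°, 243°, 333°.
Successive gaps around the wheel: 90°, 90°, 90°, 90°.
Four hues every 90° form a square tetradic scheme.

square tetradic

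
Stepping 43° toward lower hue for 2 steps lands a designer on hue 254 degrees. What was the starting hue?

340°

2 steps of 43° (toward lower hue) give a net shift of −86°.
Start = end − shift: 254 + 86 = 340°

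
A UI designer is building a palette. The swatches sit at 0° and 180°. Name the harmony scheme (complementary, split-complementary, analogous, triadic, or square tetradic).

complementary

Sort the hues: 0°, 180°.
Successive gaps around the wheel: 180°, 180°.
Two hues 180° apart are complementary.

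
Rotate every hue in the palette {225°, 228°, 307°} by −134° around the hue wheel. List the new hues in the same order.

91°, 94°, 173°

225 − 134 = 91°
228 − 134 = 94°
307 − 134 = 173°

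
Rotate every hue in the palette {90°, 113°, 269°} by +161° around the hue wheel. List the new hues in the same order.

251°, 274°, 70°

90 + 161 = 251°
113 + 161 = 274°
269 + 161 = 430 → 430 − 360 = 70°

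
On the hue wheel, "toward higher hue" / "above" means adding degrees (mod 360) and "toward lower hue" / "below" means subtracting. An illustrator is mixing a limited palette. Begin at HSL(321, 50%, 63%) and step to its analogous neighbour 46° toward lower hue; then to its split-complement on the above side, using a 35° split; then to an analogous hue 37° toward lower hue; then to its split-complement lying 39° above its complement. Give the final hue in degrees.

analog 46° ↓ −46°: 321 − 46 = 275°
split-comp 35° ↑ +215°: 275 + 215 = 490 → 490 − 360 = 130°
analog 37° ↓ −37°: 130 − 37 = 93°
split-comp 39° ↑ +219°: 93 + 219 = 312°

312°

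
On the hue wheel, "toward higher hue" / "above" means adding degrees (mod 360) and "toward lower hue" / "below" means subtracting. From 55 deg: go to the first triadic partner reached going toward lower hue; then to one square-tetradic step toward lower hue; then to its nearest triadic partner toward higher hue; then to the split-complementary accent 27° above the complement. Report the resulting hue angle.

172°

triadic ↓ −120°: 55 − 120 = -65 → -65 + 360 = 295°
square ↓ −90°: 295 − 90 = 205°
triadic ↑ +120°: 205 + 120 = 325°
split-comp 27° ↑ +207°: 325 + 207 = 532 → 532 − 360 = 172°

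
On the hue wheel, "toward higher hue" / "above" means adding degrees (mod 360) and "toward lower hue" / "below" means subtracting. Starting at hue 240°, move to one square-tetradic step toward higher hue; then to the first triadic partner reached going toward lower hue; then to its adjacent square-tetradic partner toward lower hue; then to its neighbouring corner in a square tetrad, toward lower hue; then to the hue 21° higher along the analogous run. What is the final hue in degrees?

51°

240 + 90 = 330°   (square ↑)
330 − 120 = 210°   (triadic ↓)
210 − 90 = 120°   (square ↓)
120 − 90 = 30°   (square ↓)
30 + 21 = 51°   (analog 21° ↑)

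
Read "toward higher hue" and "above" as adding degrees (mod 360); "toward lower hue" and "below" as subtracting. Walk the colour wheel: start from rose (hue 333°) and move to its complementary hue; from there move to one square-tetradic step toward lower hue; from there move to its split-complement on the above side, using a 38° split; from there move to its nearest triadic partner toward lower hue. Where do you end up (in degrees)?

161°

+180° (complement): 333 + 180 = 513 → 513 − 360 = 153°
−90° (square ↓): 153 − 90 = 63°
+218° (split-comp 38° ↑): 63 + 218 = 281°
−120° (triadic ↓): 281 − 120 = 161°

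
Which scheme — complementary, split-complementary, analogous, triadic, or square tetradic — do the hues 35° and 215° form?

complementary

Sort the hues: 35°, 215°.
Successive gaps around the wheel: 180°, 180°.
Two hues 180° apart are complementary.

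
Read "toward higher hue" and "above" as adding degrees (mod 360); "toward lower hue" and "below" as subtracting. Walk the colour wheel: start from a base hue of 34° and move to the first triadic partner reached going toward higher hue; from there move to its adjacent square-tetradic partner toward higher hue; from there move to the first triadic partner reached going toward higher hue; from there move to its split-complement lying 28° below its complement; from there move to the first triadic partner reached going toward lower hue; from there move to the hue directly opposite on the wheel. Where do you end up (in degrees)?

34 + 120 = 154°   (triadic ↑)
154 + 90 = 244°   (square ↑)
244 + 120 = 364 → 364 − 360 = 4°   (triadic ↑)
4 + 152 = 156°   (split-comp 28° ↓)
156 − 120 = 36°   (triadic ↓)
36 + 180 = 216°   (complement)

216°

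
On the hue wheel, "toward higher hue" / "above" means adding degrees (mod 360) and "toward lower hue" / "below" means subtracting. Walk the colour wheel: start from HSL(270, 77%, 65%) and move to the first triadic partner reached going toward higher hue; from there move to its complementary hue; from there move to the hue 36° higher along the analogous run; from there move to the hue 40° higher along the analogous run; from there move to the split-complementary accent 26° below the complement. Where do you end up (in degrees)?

80°

270 + 120 = 390 → 390 − 360 = 30°   (triadic ↑)
30 + 180 = 210°   (complement)
210 + 36 = 246°   (analog 36° ↑)
246 + 40 = 286°   (analog 40° ↑)
286 + 154 = 440 → 440 − 360 = 80°   (split-comp 26° ↓)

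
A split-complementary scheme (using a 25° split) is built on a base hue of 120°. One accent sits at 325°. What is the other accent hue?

275°

Split-complementary hues sit 25° either side of the complement.
Complement of the base 120°: 120 + 180 = 300°
The given accent 325° is 25° one side of 300°; the other accent sits 25° the other side: 300 − 25 = 275°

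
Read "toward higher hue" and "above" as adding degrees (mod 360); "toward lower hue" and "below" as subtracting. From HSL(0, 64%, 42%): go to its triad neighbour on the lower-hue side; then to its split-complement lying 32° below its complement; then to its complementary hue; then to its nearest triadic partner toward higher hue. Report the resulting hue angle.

−120° (triadic ↓): 0 − 120 = -120 → -120 + 360 = 240°
+148° (split-comp 32° ↓): 240 + 148 = 388 → 388 − 360 = 28°
+180° (complement): 28 + 180 = 208°
+120° (triadic ↑): 208 + 120 = 328°

328°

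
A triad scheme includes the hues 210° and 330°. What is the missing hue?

90°

A triad places three hues 120° apart.
The full set through 210° is {90°, 210°, 330°}.
Given {210°, 330°}, the missing hue is 90°.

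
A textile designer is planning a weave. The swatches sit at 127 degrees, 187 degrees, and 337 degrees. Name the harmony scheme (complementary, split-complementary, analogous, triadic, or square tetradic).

split-complementary

Sort the hues: 127°, 187°, 337°.
Successive gaps around the wheel: 60°, 150°, 150°.
Two 150° gaps and one 60° gap — a base hue opposite a pair of accents 30° either side of its complement — is the split-complementary pattern.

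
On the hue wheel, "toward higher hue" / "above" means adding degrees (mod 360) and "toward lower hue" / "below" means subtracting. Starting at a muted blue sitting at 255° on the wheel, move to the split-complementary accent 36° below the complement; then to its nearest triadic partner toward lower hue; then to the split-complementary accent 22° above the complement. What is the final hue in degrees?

121°

+144° (split-comp 36° ↓): 255 + 144 = 399 → 399 − 360 = 39°
−120° (triadic ↓): 39 − 120 = -81 → -81 + 360 = 279°
+202° (split-comp 22° ↑): 279 + 202 = 481 → 481 − 360 = 121°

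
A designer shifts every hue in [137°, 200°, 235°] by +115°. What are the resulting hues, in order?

137 + 115 = 252°
200 + 115 = 315°
235 + 115 = 350°

252°, 315°, 350°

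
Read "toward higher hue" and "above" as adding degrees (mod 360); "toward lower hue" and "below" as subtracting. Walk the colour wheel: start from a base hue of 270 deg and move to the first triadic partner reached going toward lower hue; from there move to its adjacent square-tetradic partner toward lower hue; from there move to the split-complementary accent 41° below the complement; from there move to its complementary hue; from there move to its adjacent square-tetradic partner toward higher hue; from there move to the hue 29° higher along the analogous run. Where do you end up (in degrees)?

270 − 120 = 150°   (triadic ↓)
150 − 90 = 60°   (square ↓)
60 + 139 = 199°   (split-comp 41° ↓)
199 + 180 = 379 → 379 − 360 = 19°   (complement)
19 + 90 = 109°   (square ↑)
109 + 29 = 138°   (analog 29° ↑)

138°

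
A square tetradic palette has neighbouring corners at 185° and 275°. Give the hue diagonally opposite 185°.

5°

A square tetradic scheme places four hues 90° apart; opposite corners are 180° apart.
185 + 180 = 365 → 365 − 360 = 5°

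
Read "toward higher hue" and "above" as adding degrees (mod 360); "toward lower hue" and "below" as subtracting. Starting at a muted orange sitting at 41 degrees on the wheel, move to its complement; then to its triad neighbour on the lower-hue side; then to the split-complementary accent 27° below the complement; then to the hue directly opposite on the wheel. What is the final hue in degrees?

+180° (complement): 41 + 180 = 221°
−120° (triadic ↓): 221 − 120 = 101°
+153° (split-comp 27° ↓): 101 + 153 = 254°
+180° (complement): 254 + 180 = 434 → 434 − 360 = 74°

74°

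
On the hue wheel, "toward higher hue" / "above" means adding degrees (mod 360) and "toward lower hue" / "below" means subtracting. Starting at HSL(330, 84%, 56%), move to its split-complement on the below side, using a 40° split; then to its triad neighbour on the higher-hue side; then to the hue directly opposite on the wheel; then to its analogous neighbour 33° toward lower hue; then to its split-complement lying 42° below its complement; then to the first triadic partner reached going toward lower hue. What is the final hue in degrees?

35°

330 + 140 = 470 → 470 − 360 = 110°   (split-comp 40° ↓)
110 + 120 = 230°   (triadic ↑)
230 + 180 = 410 → 410 − 360 = 50°   (complement)
50 − 33 = 17°   (analog 33° ↓)
17 + 138 = 155°   (split-comp 42° ↓)
155 − 120 = 35°   (triadic ↓)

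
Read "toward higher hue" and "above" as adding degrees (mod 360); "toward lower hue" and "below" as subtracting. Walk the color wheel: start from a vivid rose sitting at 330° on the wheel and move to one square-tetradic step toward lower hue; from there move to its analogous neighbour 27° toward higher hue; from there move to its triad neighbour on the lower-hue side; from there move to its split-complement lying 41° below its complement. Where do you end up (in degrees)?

286°

−90° (square ↓): 330 − 90 = 240°
+27° (analog 27° ↑): 240 + 27 = 267°
−120° (triadic ↓): 267 − 120 = 147°
+139° (split-comp 41° ↓): 147 + 139 = 286°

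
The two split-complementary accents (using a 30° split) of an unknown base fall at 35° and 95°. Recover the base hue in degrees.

The accents sit 30° either side of the complement, so the complement is their short-arc midpoint on the wheel.
Short-arc midpoint of 35° and 95°: 65°.
Base is 180° from the complement: 65 − 180 = -115 → -115 + 360 = 245°

245°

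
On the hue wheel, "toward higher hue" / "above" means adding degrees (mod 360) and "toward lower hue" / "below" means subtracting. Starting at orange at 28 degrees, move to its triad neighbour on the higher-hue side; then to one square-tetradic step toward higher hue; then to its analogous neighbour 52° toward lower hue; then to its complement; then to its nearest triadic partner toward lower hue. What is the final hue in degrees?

246°

triadic ↑ +120°: 28 + 120 = 148°
square ↑ +90°: 148 + 90 = 238°
analog 52° ↓ −52°: 238 − 52 = 186°
complement +180°: 186 + 180 = 366 → 366 − 360 = 6°
triadic ↓ −120°: 6 − 120 = -114 → -114 + 360 = 246°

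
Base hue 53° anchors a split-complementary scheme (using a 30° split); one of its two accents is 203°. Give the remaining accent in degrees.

263°

Split-complementary hues sit 30° either side of the complement.
Complement of the base 53°: 53 + 180 = 233°
The given accent 203° is 30° one side of 233°; the other accent sits 30° the other side: 233 + 30 = 263°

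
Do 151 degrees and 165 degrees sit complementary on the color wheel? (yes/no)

Angular distance: |151 − 165| = 14 = 14°.
Complementary requires 180°.

no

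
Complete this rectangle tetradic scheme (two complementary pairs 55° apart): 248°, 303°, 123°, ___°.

A rectangular tetradic uses two complementary pairs 55° apart: offsets 0°, 55°, 180°, 235°.
Among {123°, 248°, 303°}, 123° and 303° are a 180° pair.
The remaining hue 248° needs its own complement: 248 + 180 = 428 → 428 − 360 = 68°

68°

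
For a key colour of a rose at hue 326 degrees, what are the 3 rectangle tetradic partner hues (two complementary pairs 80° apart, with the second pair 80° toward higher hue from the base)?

A rectangular tetradic uses two complementary pairs 80° apart: offsets 0°, 80°, 180°, 260°.
326 + 80 = 406 → 406 − 360 = 46°
326 + 180 = 506 → 506 − 360 = 146°
326 + 260 = 586 → 586 − 360 = 226°

46°, 146° and 226°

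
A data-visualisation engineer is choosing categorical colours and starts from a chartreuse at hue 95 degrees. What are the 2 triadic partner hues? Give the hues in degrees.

215° and 335°

A triad places three hues 120° apart.
95 + 120 = 215°
95 + 240 = 335°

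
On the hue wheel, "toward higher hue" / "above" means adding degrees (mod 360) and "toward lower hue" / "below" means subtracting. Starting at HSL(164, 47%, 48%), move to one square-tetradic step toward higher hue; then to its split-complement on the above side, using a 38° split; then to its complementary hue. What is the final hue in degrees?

292°

square ↑ +90°: 164 + 90 = 254°
split-comp 38° ↑ +218°: 254 + 218 = 472 → 472 − 360 = 112°
complement +180°: 112 + 180 = 292°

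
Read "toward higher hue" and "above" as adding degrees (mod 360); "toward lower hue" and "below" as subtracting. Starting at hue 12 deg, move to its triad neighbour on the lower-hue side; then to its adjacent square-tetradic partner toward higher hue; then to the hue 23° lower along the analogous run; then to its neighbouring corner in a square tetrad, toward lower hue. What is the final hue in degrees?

229°

triadic ↓ −120°: 12 − 120 = -108 → -108 + 360 = 252°
square ↑ +90°: 252 + 90 = 342°
analog 23° ↓ −23°: 342 − 23 = 319°
square ↓ −90°: 319 − 90 = 229°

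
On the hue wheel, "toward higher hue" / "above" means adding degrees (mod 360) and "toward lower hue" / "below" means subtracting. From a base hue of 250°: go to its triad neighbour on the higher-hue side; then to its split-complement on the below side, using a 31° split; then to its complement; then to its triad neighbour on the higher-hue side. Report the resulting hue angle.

+120° (triadic ↑): 250 + 120 = 370 → 370 − 360 = 10°
+149° (split-comp 31° ↓): 10 + 149 = 159°
+180° (complement): 159 + 180 = 339°
+120° (triadic ↑): 339 + 120 = 459 → 459 − 360 = 99°

99°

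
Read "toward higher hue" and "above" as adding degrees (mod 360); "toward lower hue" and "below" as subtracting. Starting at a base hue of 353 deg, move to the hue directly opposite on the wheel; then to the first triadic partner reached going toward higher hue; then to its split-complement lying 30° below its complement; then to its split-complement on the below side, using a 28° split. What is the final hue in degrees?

235°

complement +180°: 353 + 180 = 533 → 533 − 360 = 173°
triadic ↑ +120°: 173 + 120 = 293°
split-comp 30° ↓ +150°: 293 + 150 = 443 → 443 − 360 = 83°
split-comp 28° ↓ +152°: 83 + 152 = 235°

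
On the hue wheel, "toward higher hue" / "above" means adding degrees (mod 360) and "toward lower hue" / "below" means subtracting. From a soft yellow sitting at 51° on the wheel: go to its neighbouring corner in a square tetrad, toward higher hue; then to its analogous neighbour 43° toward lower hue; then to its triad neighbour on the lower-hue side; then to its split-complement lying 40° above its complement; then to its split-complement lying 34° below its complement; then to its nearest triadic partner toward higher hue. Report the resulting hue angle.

+90° (square ↑): 51 + 90 = 141°
−43° (analog 43° ↓): 141 − 43 = 98°
−120° (triadic ↓): 98 − 120 = -22 → -22 + 360 = 338°
+220° (split-comp 40° ↑): 338 + 220 = 558 → 558 − 360 = 198°
+146° (split-comp 34° ↓): 198 + 146 = 344°
+120° (triadic ↑): 344 + 120 = 464 → 464 − 360 = 104°

104°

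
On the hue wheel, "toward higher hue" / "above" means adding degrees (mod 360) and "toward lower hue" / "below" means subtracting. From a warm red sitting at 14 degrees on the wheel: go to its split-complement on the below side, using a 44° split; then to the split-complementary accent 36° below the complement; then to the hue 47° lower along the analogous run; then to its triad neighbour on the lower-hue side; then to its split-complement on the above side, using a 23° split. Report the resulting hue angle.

split-comp 44° ↓ +136°: 14 + 136 = 150°
split-comp 36° ↓ +144°: 150 + 144 = 294°
analog 47° ↓ −47°: 294 − 47 = 247°
triadic ↓ −120°: 247 − 120 = 127°
split-comp 23° ↑ +203°: 127 + 203 = 330°

330°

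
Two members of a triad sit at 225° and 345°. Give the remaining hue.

105°

A triad spaces three hues 120° apart.
The full set is {105°, 225°, 345°}.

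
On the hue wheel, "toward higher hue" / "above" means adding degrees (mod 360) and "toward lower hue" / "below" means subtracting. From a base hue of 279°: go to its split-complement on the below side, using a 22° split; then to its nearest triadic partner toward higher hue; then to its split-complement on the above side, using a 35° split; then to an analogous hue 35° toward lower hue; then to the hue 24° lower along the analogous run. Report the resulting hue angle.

split-comp 22° ↓ +158°: 279 + 158 = 437 → 437 − 360 = 77°
triadic ↑ +120°: 77 + 120 = 197°
split-comp 35° ↑ +215°: 197 + 215 = 412 → 412 − 360 = 52°
analog 35° ↓ −35°: 52 − 35 = 17°
analog 24° ↓ −24°: 17 − 24 = -7 → -7 + 360 = 353°

353°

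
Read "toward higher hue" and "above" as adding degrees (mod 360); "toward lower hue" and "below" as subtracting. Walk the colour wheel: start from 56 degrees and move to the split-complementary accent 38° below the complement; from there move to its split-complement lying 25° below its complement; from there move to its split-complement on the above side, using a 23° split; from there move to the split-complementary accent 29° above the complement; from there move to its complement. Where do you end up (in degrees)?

225°

+142° (split-comp 38° ↓): 56 + 142 = 198°
+155° (split-comp 25° ↓): 198 + 155 = 353°
+203° (split-comp 23° ↑): 353 + 203 = 556 → 556 − 360 = 196°
+209° (split-comp 29° ↑): 196 + 209 = 405 → 405 − 360 = 45°
+180° (complement): 45 + 180 = 225°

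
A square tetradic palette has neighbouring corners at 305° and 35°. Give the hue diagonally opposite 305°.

A square tetradic scheme places four hues 90° apart; opposite corners are 180° apart.
305 + 180 = 485 → 485 − 360 = 125°

125°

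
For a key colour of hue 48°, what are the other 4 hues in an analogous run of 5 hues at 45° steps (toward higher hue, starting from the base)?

Analogous hues sit every 45° along the wheel.
48 + 45 = 93°
48 + 90 = 138°
48 + 135 = 183°
48 + 180 = 228°

93°, 138°, 183°, and 228°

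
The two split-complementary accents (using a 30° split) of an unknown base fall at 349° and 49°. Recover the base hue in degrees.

199°

The accents sit 30° either side of the complement, so the complement is their short-arc midpoint on the wheel.
Short-arc midpoint of 349° and 49°: 19°.
Base is 180° from the complement: 19 − 180 = -161 → -161 + 360 = 199°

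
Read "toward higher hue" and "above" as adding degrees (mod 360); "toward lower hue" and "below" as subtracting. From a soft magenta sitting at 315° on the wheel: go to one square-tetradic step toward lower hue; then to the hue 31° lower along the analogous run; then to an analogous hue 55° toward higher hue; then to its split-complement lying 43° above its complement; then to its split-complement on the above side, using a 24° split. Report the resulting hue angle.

315 − 90 = 225°   (square ↓)
225 − 31 = 194°   (analog 31° ↓)
194 + 55 = 249°   (analog 55° ↑)
249 + 223 = 472 → 472 − 360 = 112°   (split-comp 43° ↑)
112 + 204 = 316°   (split-comp 24° ↑)

316°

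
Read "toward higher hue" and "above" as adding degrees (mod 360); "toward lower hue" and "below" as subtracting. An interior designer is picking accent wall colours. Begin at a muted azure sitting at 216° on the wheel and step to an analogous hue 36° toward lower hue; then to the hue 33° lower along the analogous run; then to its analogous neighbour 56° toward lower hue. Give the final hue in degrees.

analog 36° ↓ −36°: 216 − 36 = 180°
analog 33° ↓ −33°: 180 − 33 = 147°
analog 56° ↓ −56°: 147 − 56 = 91°

91°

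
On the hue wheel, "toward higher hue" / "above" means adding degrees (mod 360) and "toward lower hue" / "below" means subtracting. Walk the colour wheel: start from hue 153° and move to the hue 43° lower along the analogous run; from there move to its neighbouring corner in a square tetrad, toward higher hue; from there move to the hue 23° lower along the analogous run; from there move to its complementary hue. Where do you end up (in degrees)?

−43° (analog 43° ↓): 153 − 43 = 110°
+90° (square ↑): 110 + 90 = 200°
−23° (analog 23° ↓): 200 − 23 = 177°
+180° (complement): 177 + 180 = 357°

357°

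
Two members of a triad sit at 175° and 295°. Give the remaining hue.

55°

A triad spaces three hues 120° apart.
The full set is {55°, 175°, 295°}.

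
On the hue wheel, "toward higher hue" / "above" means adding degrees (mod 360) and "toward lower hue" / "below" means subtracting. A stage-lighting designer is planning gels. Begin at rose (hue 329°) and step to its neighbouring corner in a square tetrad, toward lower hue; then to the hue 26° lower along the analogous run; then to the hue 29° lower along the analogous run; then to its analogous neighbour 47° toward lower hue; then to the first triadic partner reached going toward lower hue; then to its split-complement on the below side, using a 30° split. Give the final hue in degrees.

square ↓ −90°: 329 − 90 = 239°
analog 26° ↓ −26°: 239 − 26 = 213°
analog 29° ↓ −29°: 213 − 29 = 184°
analog 47° ↓ −47°: 184 − 47 = 137°
triadic ↓ −120°: 137 − 120 = 17°
split-comp 30° ↓ +150°: 17 + 150 = 167°

167°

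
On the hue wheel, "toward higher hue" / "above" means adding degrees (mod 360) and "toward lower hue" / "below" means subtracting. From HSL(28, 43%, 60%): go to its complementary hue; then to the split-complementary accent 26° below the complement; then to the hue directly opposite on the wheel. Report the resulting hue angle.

28 + 180 = 208°   (complement)
208 + 154 = 362 → 362 − 360 = 2°   (split-comp 26° ↓)
2 + 180 = 182°   (complement)

182°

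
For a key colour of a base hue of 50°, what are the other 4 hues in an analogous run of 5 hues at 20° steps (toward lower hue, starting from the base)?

Analogous hues sit every 20° along the wheel.
50 − 20 = 30°
50 − 40 = 10°
50 − 60 = -10 → -10 + 360 = 350°
50 − 80 = -30 → -30 + 360 = 330°

30°, 10°, 350°, 330°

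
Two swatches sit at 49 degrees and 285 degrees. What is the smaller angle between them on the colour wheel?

124°

|49 − 285| = 236.
The shorter arc is 360 − 236 = 124°.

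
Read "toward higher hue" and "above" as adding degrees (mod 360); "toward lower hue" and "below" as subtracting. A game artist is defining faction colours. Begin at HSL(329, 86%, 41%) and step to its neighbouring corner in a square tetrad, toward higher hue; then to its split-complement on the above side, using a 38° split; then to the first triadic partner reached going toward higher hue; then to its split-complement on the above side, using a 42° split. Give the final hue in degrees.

259°

square ↑ +90°: 329 + 90 = 419 → 419 − 360 = 59°
split-comp 38° ↑ +218°: 59 + 218 = 277°
triadic ↑ +120°: 277 + 120 = 397 → 397 − 360 = 37°
split-comp 42° ↑ +222°: 37 + 222 = 259°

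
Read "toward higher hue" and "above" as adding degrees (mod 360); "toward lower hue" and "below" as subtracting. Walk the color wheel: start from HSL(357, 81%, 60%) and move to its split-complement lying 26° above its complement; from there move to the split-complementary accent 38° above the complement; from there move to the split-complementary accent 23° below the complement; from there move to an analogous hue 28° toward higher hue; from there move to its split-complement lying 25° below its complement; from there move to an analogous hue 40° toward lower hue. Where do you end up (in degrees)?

357 + 206 = 563 → 563 − 360 = 203°   (split-comp 26° ↑)
203 + 218 = 421 → 421 − 360 = 61°   (split-comp 38° ↑)
61 + 157 = 218°   (split-comp 23° ↓)
218 + 28 = 246°   (analog 28° ↑)
246 + 155 = 401 → 401 − 360 = 41°   (split-comp 25° ↓)
41 − 40 = 1°   (analog 40° ↓)

1°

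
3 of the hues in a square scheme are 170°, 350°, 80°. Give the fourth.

260°

A square tetradic scheme places four hues every 90°.
The full set through 80° is {80°, 170°, 260°, 350°}.
Given {80°, 170°, 350°}, the missing hue is 260°.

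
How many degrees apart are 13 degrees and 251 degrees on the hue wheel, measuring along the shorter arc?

122°

|13 − 251| = 238.
The shorter arc is 360 − 238 = 122°.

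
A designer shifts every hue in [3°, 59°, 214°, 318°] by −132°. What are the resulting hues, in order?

231°, 287°, 82°, 186°

3 − 132 = -129 → -129 + 360 = 231°
59 − 132 = -73 → -73 + 360 = 287°
214 − 132 = 82°
318 − 132 = 186°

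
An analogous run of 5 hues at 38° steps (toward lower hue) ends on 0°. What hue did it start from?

152°

4 steps of 38° (toward lower hue) give a net shift of −152°.
Start = end − shift: 0 + 152 = 152°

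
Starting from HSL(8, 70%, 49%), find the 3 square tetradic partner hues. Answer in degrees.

98°, 188° and 278°

A square tetradic scheme places four hues every 90°.
8 + 90 = 98°
8 + 180 = 188°
8 + 270 = 278°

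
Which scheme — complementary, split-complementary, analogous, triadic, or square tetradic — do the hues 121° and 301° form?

Sort the hues: 121°, 301°.
Successive gaps around the wheel: 180°, 180°.
Two hues 180° apart are complementary.

complementary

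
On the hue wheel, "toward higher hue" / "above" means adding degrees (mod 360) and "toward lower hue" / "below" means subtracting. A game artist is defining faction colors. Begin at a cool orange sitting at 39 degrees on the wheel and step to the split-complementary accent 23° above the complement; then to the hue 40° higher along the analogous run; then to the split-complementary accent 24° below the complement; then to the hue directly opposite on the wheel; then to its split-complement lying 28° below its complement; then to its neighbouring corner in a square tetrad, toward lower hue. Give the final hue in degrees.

320°

+203° (split-comp 23° ↑): 39 + 203 = 242°
+40° (analog 40° ↑): 242 + 40 = 282°
+156° (split-comp 24° ↓): 282 + 156 = 438 → 438 − 360 = 78°
+180° (complement): 78 + 180 = 258°
+152° (split-comp 28° ↓): 258 + 152 = 410 → 410 − 360 = 50°
−90° (square ↓): 50 − 90 = -40 → -40 + 360 = 320°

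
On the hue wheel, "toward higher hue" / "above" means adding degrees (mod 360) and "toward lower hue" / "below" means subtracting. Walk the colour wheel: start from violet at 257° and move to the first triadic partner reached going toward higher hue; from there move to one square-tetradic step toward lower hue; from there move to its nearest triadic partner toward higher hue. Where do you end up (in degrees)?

47°

triadic ↑ +120°: 257 + 120 = 377 → 377 − 360 = 17°
square ↓ −90°: 17 − 90 = -73 → -73 + 360 = 287°
triadic ↑ +120°: 287 + 120 = 407 → 407 − 360 = 47°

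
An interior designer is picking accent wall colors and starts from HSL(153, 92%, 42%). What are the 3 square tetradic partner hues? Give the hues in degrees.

A square tetradic scheme places four hues every 90°.
153 + 90 = 243°
153 + 180 = 333°
153 + 270 = 423 → 423 − 360 = 63°

243°, 333°, and 63°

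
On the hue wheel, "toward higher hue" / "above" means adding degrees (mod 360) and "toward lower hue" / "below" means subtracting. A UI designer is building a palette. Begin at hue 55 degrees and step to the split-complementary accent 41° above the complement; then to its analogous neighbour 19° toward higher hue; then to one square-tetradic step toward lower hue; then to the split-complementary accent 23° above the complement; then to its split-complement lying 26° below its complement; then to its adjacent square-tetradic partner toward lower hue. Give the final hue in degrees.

+221° (split-comp 41° ↑): 55 + 221 = 276°
+19° (analog 19° ↑): 276 + 19 = 295°
−90° (square ↓): 295 − 90 = 205°
+203° (split-comp 23° ↑): 205 + 203 = 408 → 408 − 360 = 48°
+154° (split-comp 26° ↓): 48 + 154 = 202°
−90° (square ↓): 202 − 90 = 112°

112°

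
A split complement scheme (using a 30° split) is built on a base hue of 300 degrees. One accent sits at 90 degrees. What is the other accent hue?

150°

Split-complementary hues sit 30° either side of the complement.
Complement of the base 300°: 300 + 180 = 480 → 480 − 360 = 120°
The given accent 90° is 30° one side of 120°; the other accent sits 30° the other side: 120 + 30 = 150°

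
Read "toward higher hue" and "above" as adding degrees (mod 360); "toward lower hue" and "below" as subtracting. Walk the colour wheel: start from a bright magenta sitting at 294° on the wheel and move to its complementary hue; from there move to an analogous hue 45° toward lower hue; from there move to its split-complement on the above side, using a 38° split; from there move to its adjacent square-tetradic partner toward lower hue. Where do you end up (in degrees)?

197°

+180° (complement): 294 + 180 = 474 → 474 − 360 = 114°
−45° (analog 45° ↓): 114 − 45 = 69°
+218° (split-comp 38° ↑): 69 + 218 = 287°
−90° (square ↓): 287 − 90 = 197°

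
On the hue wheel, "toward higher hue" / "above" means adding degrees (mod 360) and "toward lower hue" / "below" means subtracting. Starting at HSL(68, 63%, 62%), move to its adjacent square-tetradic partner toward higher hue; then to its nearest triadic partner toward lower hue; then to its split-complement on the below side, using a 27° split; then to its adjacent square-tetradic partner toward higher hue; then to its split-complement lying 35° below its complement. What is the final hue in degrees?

66°

square ↑ +90°: 68 + 90 = 158°
triadic ↓ −120°: 158 − 120 = 38°
split-comp 27° ↓ +153°: 38 + 153 = 191°
square ↑ +90°: 191 + 90 = 281°
split-comp 35° ↓ +145°: 281 + 145 = 426 → 426 − 360 = 66°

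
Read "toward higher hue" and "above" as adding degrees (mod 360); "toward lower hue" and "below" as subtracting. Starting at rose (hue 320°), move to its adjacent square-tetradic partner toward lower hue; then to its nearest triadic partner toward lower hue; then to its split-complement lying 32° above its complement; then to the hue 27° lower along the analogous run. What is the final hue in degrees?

−90° (square ↓): 320 − 90 = 230°
−120° (triadic ↓): 230 − 120 = 110°
+212° (split-comp 32° ↑): 110 + 212 = 322°
−27° (analog 27° ↓): 322 − 27 = 295°

295°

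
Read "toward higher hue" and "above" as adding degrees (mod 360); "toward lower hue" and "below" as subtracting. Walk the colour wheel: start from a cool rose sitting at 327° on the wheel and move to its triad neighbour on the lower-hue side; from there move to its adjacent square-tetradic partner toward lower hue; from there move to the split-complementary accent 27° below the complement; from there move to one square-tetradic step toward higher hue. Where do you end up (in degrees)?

327 − 120 = 207°   (triadic ↓)
207 − 90 = 117°   (square ↓)
117 + 153 = 270°   (split-comp 27° ↓)
270 + 90 = 360 → 360 − 360 = 0°   (square ↑)

0°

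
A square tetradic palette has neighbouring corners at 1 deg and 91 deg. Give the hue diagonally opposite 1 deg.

181°

A square tetradic scheme places four hues 90° apart; opposite corners are 180° apart.
1 + 180 = 181°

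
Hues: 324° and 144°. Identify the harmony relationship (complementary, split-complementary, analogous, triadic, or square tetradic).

complementary

Sort the hues: 144°, 324°.
Successive gaps around the wheel: 180°, 180°.
Two hues 180° apart are complementary.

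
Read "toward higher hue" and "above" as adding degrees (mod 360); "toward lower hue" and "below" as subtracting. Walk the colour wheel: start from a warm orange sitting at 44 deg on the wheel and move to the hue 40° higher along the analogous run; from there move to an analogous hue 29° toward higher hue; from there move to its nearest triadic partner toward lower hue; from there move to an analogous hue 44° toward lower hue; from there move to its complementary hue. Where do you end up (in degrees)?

44 + 40 = 84°   (analog 40° ↑)
84 + 29 = 113°   (analog 29° ↑)
113 − 120 = -7 → -7 + 360 = 353°   (triadic ↓)
353 − 44 = 309°   (analog 44° ↓)
309 + 180 = 489 → 489 − 360 = 129°   (complement)

129°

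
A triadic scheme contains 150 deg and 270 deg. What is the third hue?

30°

A triad spaces three hues 120° apart.
The full set is {30°, 150°, 270°}.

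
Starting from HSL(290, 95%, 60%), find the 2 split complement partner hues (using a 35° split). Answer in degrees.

75° and 145°

Split-complementary hues sit 35° either side of the complement.
Complement of 290°: 290 + 180 = 470 → 470 − 360 = 110°
110 − 35 = 75°
110 + 35 = 145°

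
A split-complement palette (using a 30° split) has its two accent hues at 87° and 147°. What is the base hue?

297°

The accents sit 30° either side of the complement, so the complement is their short-arc midpoint on the wheel.
Short-arc midpoint of 87° and 147°: 117°.
Base is 180° from the complement: 117 − 180 = -63 → -63 + 360 = 297°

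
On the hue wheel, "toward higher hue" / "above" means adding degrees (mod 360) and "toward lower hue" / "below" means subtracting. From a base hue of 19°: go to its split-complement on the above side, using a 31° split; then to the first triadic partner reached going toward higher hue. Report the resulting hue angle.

split-comp 31° ↑ +211°: 19 + 211 = 230°
triadic ↑ +120°: 230 + 120 = 350°

350°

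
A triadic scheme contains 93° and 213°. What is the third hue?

333°

A triad spaces three hues 120° apart.
The full set is {93°, 213°, 333°}.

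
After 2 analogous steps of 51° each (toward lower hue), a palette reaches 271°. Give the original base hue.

2 steps of 51° (toward lower hue) give a net shift of −102°.
Start = end − shift: 271 + 102 = 373 → 373 − 360 = 13°

13°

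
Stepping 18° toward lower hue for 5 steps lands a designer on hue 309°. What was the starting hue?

5 steps of 18° (toward lower hue) give a net shift of −90°.
Start = end − shift: 309 + 90 = 399 → 399 − 360 = 39°

39°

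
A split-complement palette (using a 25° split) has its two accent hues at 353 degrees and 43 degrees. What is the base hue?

The accents sit 25° either side of the complement, so the complement is their short-arc midpoint on the wheel.
Short-arc midpoint of 353° and 43°: 18°.
Base is 180° from the complement: 18 − 180 = -162 → -162 + 360 = 198°

198°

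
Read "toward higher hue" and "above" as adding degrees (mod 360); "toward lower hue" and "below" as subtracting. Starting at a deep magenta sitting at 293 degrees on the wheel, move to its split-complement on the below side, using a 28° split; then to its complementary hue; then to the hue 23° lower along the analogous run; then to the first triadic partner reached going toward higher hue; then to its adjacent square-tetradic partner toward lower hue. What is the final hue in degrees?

272°

293 + 152 = 445 → 445 − 360 = 85°   (split-comp 28° ↓)
85 + 180 = 265°   (complement)
265 − 23 = 242°   (analog 23° ↓)
242 + 120 = 362 → 362 − 360 = 2°   (triadic ↑)
2 − 90 = -88 → -88 + 360 = 272°   (square ↓)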